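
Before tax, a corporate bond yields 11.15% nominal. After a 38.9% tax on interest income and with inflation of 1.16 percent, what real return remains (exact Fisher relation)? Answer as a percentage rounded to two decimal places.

After-tax nominal return = 11.15% × (1 − 0.389) = 6.81265%.
1 + r = 1.0681265 / 1.01160 = 1.055878
After-tax real rate = 1.055878 − 1 → 5.59%.

5.59%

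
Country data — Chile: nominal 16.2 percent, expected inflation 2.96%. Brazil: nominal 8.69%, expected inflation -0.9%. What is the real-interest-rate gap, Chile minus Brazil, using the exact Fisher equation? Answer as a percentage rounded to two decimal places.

3.18%

Chile: (1 + 0.1620)/(1 + 0.0296) − 1 = 12.8594%
Brazil: (1 + 0.0869)/(1 − 0.0090) − 1 = 9.6771%
Differential = 12.8594% − 9.6771% = 3.1823% → 3.18%.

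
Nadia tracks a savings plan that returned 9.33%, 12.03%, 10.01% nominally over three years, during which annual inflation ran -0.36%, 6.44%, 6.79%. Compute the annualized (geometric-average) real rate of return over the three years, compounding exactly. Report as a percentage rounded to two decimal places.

5.96%

Compound the nominal returns: 1.0933 × 1.1203 × 1.1001 = 1.34742887.
Compound inflation: 0.9964 × 1.0644 × 1.0679 = 1.13258074.
Deflate: 1.34742887 / 1.13258074 = 1.18969785.
Annualized real rate = 1.18969785^(1/3) − 1 = 5.9609% → 5.96%.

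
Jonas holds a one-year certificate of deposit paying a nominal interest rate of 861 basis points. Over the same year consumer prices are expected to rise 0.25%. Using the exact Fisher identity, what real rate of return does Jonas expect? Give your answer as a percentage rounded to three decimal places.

1 + r = 1.08610 / 1.00250 = 1.083392
r = 1.083392 − 1 = 8.3392%, i.e. 8.339%.

8.339%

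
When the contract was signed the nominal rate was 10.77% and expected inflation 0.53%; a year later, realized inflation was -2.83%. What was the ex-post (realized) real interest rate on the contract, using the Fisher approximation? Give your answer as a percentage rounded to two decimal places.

13.60%

Ex-post: 10.77% − (-2.83%) = 13.600%
So the realized real rate is 13.60%.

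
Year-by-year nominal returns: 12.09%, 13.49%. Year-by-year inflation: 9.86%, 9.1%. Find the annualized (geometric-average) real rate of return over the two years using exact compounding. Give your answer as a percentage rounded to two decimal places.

Nominal growth factor = 1.1209 × 1.1349 = 1.27210941
Price-level growth factor = 1.0986 × 1.0910 = 1.19857260
Real growth factor = 1.27210941 / 1.19857260 = 1.06135366
Annualized real rate = 1.06135366^(1/2) − 1 = 3.0220% → 3.02%.

3.02%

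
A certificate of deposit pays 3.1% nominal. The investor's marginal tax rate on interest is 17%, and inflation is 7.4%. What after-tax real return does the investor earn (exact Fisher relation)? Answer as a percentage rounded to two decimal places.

-4.49%

After-tax nominal return = 3.1% × (1 − 0.17) = 2.5730%.
1 + r = 1.02573 / 1.07400 = 0.955056
After-tax real rate = 0.955056 − 1 → -4.49%.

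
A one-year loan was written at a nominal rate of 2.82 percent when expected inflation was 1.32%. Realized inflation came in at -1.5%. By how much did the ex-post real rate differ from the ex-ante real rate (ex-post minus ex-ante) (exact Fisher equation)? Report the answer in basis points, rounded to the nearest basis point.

291 basis points

Ex-ante: (1 + 0.0282)/(1 + 0.0132) − 1 = 1.4805%
Ex-post: (1 + 0.0282)/(1 − 0.0150) − 1 = 4.3858%
Difference (ex-post − ex-ante) = 2.9053% → 291 basis points.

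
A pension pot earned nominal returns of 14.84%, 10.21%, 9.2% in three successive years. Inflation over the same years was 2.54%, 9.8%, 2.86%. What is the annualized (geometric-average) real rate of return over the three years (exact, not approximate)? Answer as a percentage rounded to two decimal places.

6.07%

Compound the nominal returns: 1.1484 × 1.1021 × 1.0920 = 1.38209159.
Compound inflation: 1.0254 × 1.0980 × 1.0286 = 1.15808963.
Deflate: 1.38209159 / 1.15808963 = 1.19342368.
Annualized real rate = 1.19342368^(1/3) − 1 = 6.0714% → 6.07%.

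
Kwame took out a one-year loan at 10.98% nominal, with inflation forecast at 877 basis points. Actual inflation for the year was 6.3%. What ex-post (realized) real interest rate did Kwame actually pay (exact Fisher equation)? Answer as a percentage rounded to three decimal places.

Ex-post: (1 + 0.1098)/(1 + 0.0630) − 1 = 4.4026%
So the realized real rate is 4.403%.

4.403%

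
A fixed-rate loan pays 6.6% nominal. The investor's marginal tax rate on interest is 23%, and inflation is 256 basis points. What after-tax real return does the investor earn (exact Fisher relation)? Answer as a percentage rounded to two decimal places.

After-tax nominal return = 6.6% × (1 − 0.23) = 5.0820%.
1 + r = 1.05082 / 1.02560 = 1.024590
After-tax real rate = 1.024590 − 1 → 2.46%.

2.46%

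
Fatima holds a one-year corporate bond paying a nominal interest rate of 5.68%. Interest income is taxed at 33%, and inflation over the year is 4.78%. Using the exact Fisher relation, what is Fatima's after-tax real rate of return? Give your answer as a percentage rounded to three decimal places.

After-tax nominal return = 5.68% × (1 − 0.33) = 3.8056%.
1 + r = 1.038056 / 1.04780 = 0.990701
After-tax real rate = 0.990701 − 1 → -0.930%.

-0.930%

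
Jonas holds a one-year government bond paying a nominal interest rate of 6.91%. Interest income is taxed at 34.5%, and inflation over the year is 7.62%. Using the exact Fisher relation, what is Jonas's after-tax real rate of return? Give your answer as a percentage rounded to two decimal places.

After-tax nominal return = 6.91% × (1 − 0.345) = 4.52605%.
1 + r = 1.0452605 / 1.07620 = 0.971251
After-tax real rate = 0.971251 − 1 → -2.87%.

-2.87%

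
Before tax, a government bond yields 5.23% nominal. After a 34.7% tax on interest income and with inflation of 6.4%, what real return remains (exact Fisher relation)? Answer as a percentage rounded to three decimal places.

-2.805%

After-tax nominal return = 5.23% × (1 − 0.347) = 3.41519%.
1 + r = 1.0341519 / 1.06400 = 0.971947
After-tax real rate = 0.971947 − 1 → -2.805%.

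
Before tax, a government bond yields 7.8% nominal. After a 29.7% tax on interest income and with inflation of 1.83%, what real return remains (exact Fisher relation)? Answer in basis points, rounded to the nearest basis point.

359 basis points

After-tax nominal return = 7.8% × (1 − 0.297) = 5.4834%.
1 + r = 1.054834 / 1.01830 = 1.035877
After-tax real rate = 1.035877 − 1 → 359 basis points.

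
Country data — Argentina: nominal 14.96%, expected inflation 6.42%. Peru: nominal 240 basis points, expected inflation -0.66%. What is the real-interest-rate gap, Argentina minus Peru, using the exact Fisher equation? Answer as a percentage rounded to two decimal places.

4.94%

Argentina: (1 + 0.1496)/(1 + 0.0642) − 1 = 8.0248%
Peru: (1 + 0.0240)/(1 − 0.0066) − 1 = 3.0803%
Differential = 8.0248% − 3.0803% = 4.9445% → 4.94%.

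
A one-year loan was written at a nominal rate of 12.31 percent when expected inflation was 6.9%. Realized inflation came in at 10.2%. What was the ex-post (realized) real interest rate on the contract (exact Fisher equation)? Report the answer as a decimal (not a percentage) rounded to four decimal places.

Ex-post: (1 + 0.1231)/(1 + 0.1020) − 1 = 1.9147%
So the realized real rate is 0.0191.

0.0191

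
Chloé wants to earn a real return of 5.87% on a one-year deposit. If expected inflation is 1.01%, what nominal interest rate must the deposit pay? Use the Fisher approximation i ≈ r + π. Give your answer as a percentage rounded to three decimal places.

6.880%

i ≈ r + π = 5.87% + 1.01% = 6.880%.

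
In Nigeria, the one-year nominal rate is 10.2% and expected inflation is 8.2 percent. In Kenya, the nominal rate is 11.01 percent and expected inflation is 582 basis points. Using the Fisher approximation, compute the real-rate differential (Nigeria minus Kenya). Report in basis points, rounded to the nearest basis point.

-319 basis points

Nigeria: 10.2% − 8.2% = 2.000%
Kenya: 11.01% − 5.82% = 5.190%
Differential = -3.190% → -319 basis points.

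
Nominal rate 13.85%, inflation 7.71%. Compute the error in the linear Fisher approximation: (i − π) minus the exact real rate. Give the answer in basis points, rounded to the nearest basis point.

44 basis points

Approximate: r ≈ 13.850% − 7.710% = 6.1400%
Exact: (1 + 0.1385)/(1 + 0.0771) − 1 = 5.7005%
Error = 6.1400% − 5.7005% = 0.4395% → 44 basis points.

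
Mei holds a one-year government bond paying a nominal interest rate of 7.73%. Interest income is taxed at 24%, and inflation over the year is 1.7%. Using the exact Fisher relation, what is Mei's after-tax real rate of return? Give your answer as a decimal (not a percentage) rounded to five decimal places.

After-tax nominal return = 7.73% × (1 − 0.24) = 5.8748%.
1 + r = 1.058748 / 1.01700 = 1.041050
After-tax real rate = 1.041050 − 1 → 0.04105.

0.04105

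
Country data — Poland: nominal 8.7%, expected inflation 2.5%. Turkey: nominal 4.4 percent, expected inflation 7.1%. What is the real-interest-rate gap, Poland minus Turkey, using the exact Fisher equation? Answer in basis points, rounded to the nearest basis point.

857 basis points

Poland: (1 + 0.0870)/(1 + 0.0250) − 1 = 6.0488%
Turkey: (1 + 0.0440)/(1 + 0.0710) − 1 = -2.5210%
Differential = 6.0488% − (-2.5210%) = 8.5698% → 857 basis points.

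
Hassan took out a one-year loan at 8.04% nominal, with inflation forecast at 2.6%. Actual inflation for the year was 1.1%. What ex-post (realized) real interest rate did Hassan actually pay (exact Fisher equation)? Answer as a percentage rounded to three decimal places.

Ex-post: (1 + 0.0804)/(1 + 0.0110) − 1 = 6.86449%
So the realized real rate is 6.864%.

6.864%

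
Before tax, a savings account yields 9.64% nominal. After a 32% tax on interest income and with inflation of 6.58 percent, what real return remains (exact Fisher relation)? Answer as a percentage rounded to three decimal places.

After-tax nominal return = 9.64% × (1 − 0.32) = 6.5552%.
1 + r = 1.065552 / 1.06580 = 0.999767
After-tax real rate = 0.999767 − 1 → -0.023%.

-0.023%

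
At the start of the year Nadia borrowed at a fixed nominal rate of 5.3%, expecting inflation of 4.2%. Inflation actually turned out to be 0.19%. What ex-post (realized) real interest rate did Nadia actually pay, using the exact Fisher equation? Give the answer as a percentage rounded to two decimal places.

5.10%

Ex-post: (1 + 0.0530)/(1 + 0.0019) − 1 = 5.1003%
So the realized real rate is 5.10%.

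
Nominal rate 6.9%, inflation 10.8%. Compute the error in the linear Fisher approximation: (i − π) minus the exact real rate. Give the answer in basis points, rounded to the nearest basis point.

Approximate: r ≈ 6.900% − 10.800% = -3.9000%
Exact: (1 + 0.0690)/(1 + 0.1080) − 1 = -3.5199%
Error = -3.9000% − (-3.5199%) = -0.3801% → -38 basis points.

-38 basis points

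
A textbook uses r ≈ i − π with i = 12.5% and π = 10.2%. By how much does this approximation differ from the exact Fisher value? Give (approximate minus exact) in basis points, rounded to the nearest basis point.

Approximate: r ≈ 12.500% − 10.200% = 2.3000%
Exact: (1 + 0.1250)/(1 + 0.1020) − 1 = 2.0871%
Error = 2.3000% − 2.0871% = 0.2129% → 21 basis points.

21 basis points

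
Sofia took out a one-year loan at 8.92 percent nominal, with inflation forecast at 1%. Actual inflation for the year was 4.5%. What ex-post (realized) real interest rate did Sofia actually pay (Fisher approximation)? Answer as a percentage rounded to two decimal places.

Ex-post: 8.92% − 4.5% = 4.420%
So the realized real rate is 4.42%.

4.42%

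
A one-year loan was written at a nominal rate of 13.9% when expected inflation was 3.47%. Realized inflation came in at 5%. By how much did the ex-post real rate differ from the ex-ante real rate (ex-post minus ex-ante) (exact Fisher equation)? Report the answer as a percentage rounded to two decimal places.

-1.60%

Ex-ante: (1 + 0.1390)/(1 + 0.0347) − 1 = 10.0802%
Ex-post: (1 + 0.1390)/(1 + 0.0500) − 1 = 8.4762%
Difference (ex-post − ex-ante) = -1.6040% → -1.60%.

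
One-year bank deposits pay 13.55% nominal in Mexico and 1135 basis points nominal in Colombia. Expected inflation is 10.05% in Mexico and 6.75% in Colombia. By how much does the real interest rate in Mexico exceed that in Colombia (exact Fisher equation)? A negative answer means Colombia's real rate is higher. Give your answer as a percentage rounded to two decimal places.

-1.13%

Mexico: (1 + 0.1355)/(1 + 0.1005) − 1 = 3.1804%
Colombia: (1 + 0.1135)/(1 + 0.0675) − 1 = 4.3091%
Differential = 3.1804% − 4.3091% = -1.1288% → -1.13%.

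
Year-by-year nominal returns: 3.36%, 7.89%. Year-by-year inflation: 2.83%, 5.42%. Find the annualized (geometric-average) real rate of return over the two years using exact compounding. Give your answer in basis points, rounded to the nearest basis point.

143 basis points

Compound the nominal returns: 1.0336 × 1.0789 = 1.11515104.
Compound inflation: 1.0283 × 1.0542 = 1.08403386.
Deflate: 1.11515104 / 1.08403386 = 1.02870499.
Annualized real rate = 1.02870499^(1/2) − 1 = 1.4251% → 143 basis points.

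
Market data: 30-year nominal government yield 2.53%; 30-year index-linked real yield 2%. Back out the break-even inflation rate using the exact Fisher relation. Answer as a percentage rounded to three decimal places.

0.520%

(1 + π) = (1 + i)/(1 + r) = 1.02530 / 1.02000 = 1.005196
Break-even inflation = 1.005196 − 1 → 0.520%.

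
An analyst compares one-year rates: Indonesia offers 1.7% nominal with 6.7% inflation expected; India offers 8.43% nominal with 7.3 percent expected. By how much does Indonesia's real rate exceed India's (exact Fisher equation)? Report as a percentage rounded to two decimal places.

-5.74%

Indonesia: (1 + 0.0170)/(1 + 0.0670) − 1 = -4.6860%
India: (1 + 0.0843)/(1 + 0.0730) − 1 = 1.0531%
Differential = -4.6860% − 1.0531% = -5.7392% → -5.74%.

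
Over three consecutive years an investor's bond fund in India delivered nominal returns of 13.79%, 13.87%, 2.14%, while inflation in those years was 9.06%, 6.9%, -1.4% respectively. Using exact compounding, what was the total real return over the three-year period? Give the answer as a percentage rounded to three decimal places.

15.130%

Nominal growth factor = 1.1379 × 1.1387 × 1.0214 = 1.323455
Price-level growth factor = 1.0906 × 1.0690 × 0.9860 = 1.149529
Real growth factor = 1.323455 / 1.149529 = 1.151302
Total real return = 1.151302 − 1 → 15.130%.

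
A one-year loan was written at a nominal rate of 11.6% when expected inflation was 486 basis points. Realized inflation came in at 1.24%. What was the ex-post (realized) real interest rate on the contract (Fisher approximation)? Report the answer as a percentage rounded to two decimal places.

10.36%

Ex-post: 11.6% − 1.24% = 10.360%
So the realized real rate is 10.36%.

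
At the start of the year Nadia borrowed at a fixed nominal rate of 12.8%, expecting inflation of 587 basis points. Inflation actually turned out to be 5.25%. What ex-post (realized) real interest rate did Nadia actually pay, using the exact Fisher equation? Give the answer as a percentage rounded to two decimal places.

Ex-post: (1 + 0.1280)/(1 + 0.0525) − 1 = 7.1734%
So the realized real rate is 7.17%.

7.17%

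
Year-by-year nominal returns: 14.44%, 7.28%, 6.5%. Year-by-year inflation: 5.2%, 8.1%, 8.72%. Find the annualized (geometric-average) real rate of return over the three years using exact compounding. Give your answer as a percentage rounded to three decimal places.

1.882%

Nominal growth factor = 1.1444 × 1.0728 × 1.0650 = 1.30751362
Price-level growth factor = 1.0520 × 1.0810 × 1.0872 = 1.23637689
Real growth factor = 1.30751362 / 1.23637689 = 1.05753645
Annualized real rate = 1.05753645^(1/3) − 1 = 1.8822% → 1.882%.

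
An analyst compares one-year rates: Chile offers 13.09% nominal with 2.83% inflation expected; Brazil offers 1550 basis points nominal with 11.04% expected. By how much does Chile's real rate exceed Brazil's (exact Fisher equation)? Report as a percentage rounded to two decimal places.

Chile: (1 + 0.1309)/(1 + 0.0283) − 1 = 9.9776%
Brazil: (1 + 0.1550)/(1 + 0.1104) − 1 = 4.0166%
Differential = 9.9776% − 4.0166% = 5.9611% → 5.96%.

5.96%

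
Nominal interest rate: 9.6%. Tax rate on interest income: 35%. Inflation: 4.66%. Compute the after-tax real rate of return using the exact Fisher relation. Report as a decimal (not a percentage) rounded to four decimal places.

After-tax nominal return = 9.6% × (1 − 0.35) = 6.2400%.
1 + r = 1.06240 / 1.04660 = 1.015097
After-tax real rate = 1.015097 − 1 → 0.0151.

0.0151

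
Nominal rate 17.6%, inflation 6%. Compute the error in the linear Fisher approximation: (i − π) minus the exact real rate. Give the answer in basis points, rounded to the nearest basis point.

Approximate: r ≈ 17.600% − 6.000% = 11.6000%
Exact: (1 + 0.1760)/(1 + 0.0600) − 1 = 10.9434%
Error = 11.6000% − 10.9434% = 0.6566% → 66 basis points.

66 basis points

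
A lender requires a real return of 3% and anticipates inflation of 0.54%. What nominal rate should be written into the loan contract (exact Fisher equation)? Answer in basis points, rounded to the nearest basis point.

356 basis points

(1 + i) = (1 + r)(1 + π) = 1.03000 × 1.00540 = 1.035562
i = 1.035562 − 1, so the required nominal rate is 356 basis points.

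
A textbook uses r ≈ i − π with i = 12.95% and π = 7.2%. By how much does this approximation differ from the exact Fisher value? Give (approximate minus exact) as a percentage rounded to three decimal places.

0.386%

Approximate: r ≈ 12.950% − 7.200% = 5.7500%
Exact: (1 + 0.1295)/(1 + 0.0720) − 1 = 5.3638%
Error = 5.7500% − 5.3638% = 0.3862% → 0.386%.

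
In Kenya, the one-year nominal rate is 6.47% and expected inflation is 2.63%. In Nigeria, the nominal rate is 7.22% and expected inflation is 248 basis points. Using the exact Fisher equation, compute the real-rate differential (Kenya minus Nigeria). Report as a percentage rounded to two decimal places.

-0.88%

Kenya: (1 + 0.0647)/(1 + 0.0263) − 1 = 3.7416%
Nigeria: (1 + 0.0722)/(1 + 0.0248) − 1 = 4.6253%
Differential = 3.7416% − 4.6253% = -0.8837% → -0.88%.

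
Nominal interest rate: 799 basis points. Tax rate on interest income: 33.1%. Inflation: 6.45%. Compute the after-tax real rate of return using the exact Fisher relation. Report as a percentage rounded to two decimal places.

After-tax nominal return = 7.99% × (1 − 0.331) = 5.34531%.
1 + r = 1.0534531 / 1.06450 = 0.989622
After-tax real rate = 0.989622 − 1 → -1.04%.

-1.04%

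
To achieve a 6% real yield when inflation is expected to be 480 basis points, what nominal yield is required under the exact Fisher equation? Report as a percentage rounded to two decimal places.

(1 + i) = (1 + r)(1 + π) = 1.06000 × 1.04800 = 1.11088
i = 1.11088 − 1, so the required nominal rate is 11.09%.

11.09%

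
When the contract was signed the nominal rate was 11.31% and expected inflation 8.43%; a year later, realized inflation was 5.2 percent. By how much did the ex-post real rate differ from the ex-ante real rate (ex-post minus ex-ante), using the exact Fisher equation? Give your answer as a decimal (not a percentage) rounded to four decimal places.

0.0315

Ex-ante: (1 + 0.1131)/(1 + 0.0843) − 1 = 2.6561%
Ex-post: (1 + 0.1131)/(1 + 0.0520) − 1 = 5.8080%
Difference (ex-post − ex-ante) = 3.1519% → 0.0315.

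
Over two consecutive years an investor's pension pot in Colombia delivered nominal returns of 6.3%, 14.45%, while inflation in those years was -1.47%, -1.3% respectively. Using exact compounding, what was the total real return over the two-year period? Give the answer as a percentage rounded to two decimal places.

25.10%

Compound the nominal returns: 1.0630 × 1.1445 = 1.216604.
Compound inflation: 0.9853 × 0.9870 = 0.972491.
Deflate: 1.216604 / 0.972491 = 1.251018.
Total real return = 1.251018 − 1 → 25.10%.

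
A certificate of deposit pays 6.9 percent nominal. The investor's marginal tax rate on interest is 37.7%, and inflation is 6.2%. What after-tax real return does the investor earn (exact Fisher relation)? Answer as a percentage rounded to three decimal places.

After-tax nominal return = 6.9% × (1 − 0.377) = 4.2987%.
1 + r = 1.042987 / 1.06200 = 0.982097
After-tax real rate = 0.982097 − 1 → -1.790%.

-1.790%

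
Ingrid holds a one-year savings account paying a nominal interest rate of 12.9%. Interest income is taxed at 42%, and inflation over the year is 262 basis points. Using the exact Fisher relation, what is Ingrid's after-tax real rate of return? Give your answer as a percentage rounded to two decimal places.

4.74%

After-tax nominal return = 12.9% × (1 − 0.42) = 7.4820%.
1 + r = 1.07482 / 1.02620 = 1.047379
After-tax real rate = 1.047379 − 1 → 4.74%.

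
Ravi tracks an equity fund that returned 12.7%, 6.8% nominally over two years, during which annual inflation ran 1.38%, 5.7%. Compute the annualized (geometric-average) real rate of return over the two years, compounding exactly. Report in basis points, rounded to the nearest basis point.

598 basis points

Compound the nominal returns: 1.1270 × 1.0680 = 1.20363600.
Compound inflation: 1.0138 × 1.0570 = 1.07158660.
Deflate: 1.20363600 / 1.07158660 = 1.12322793.
Annualized real rate = 1.12322793^(1/2) − 1 = 5.9824% → 598 basis points.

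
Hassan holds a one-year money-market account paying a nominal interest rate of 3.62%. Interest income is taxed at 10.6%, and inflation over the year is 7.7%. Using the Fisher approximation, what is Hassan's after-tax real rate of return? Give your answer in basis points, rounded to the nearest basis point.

After-tax nominal return = 3.62% × (1 − 0.106) = 3.23628%.
r ≈ 3.23628% − 7.7% → -446 basis points.

-446 basis points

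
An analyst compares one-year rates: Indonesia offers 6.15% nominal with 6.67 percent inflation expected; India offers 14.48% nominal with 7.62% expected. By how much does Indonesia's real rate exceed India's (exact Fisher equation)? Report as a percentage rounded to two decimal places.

Indonesia: (1 + 0.0615)/(1 + 0.0667) − 1 = -0.4875%
India: (1 + 0.1448)/(1 + 0.0762) − 1 = 6.3743%
Differential = -0.4875% − 6.3743% = -6.8618% → -6.86%.

-6.86%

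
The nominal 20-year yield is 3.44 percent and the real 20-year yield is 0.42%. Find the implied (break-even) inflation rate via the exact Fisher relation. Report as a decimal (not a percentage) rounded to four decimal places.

0.0301

(1 + π) = (1 + i)/(1 + r) = 1.03440 / 1.00420 = 1.030074
Break-even inflation = 1.030074 − 1 → 0.0301.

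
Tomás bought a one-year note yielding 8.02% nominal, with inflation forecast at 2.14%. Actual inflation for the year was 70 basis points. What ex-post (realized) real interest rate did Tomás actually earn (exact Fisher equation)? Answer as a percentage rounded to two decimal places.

7.27%

Ex-post: (1 + 0.0802)/(1 + 0.0070) − 1 = 7.2691%
So the realized real rate is 7.27%.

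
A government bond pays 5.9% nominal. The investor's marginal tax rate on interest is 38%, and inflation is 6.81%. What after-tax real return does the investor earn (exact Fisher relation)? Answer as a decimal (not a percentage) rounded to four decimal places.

-0.0295

After-tax nominal return = 5.9% × (1 − 0.38) = 3.6580%.
1 + r = 1.03658 / 1.06810 = 0.970490
After-tax real rate = 0.970490 − 1 → -0.0295.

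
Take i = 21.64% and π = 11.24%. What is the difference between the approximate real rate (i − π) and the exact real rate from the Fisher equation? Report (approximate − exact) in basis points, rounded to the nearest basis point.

105 basis points

Approximate: r ≈ 21.640% − 11.240% = 10.4000%
Exact: (1 + 0.2164)/(1 + 0.1124) − 1 = 9.3492%
Error = 10.4000% − 9.3492% = 1.0508% → 105 basis points.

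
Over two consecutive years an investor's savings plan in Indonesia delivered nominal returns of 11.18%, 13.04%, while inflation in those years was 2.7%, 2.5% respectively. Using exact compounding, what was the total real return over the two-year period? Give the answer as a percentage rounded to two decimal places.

19.39%

Nominal growth factor = 1.1118 × 1.1304 = 1.256779
Price-level growth factor = 1.0270 × 1.0250 = 1.052675
Real growth factor = 1.256779 / 1.052675 = 1.193891
Total real return = 1.193891 − 1 → 19.39%.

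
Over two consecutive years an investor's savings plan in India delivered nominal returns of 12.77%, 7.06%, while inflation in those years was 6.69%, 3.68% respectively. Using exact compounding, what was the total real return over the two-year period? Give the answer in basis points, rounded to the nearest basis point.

Compound the nominal returns: 1.1277 × 1.0706 = 1.207316.
Compound inflation: 1.0669 × 1.0368 = 1.106162.
Deflate: 1.207316 / 1.106162 = 1.091446.
Total real return = 1.091446 − 1 → 914 basis points.

914 basis points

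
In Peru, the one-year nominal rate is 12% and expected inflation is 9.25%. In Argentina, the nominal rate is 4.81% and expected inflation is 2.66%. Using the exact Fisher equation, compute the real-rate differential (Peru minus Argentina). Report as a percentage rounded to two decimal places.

0.42%

Peru: (1 + 0.1200)/(1 + 0.0925) − 1 = 2.5172%
Argentina: (1 + 0.0481)/(1 + 0.0266) − 1 = 2.0943%
Differential = 2.5172% − 2.0943% = 0.4229% → 0.42%.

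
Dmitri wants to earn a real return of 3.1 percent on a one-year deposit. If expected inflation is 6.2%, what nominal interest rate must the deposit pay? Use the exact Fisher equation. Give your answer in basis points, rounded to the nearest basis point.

949 basis points

(1 + i) = (1 + r)(1 + π) = 1.03100 × 1.06200 = 1.094922
i = 1.094922 − 1, so the required nominal rate is 949 basis points.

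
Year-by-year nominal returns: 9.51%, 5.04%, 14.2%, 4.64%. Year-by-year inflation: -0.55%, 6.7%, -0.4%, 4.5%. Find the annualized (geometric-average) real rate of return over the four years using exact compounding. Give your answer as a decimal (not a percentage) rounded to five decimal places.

0.05623

Nominal growth factor = 1.0951 × 1.0504 × 1.1420 × 1.0464 = 1.37458730
Price-level growth factor = 0.9945 × 1.0670 × 0.9960 × 1.0450 = 1.10444689
Real growth factor = 1.37458730 / 1.10444689 = 1.24459339
Annualized real rate = 1.24459339^(1/4) − 1 = 5.6226% → 0.05623.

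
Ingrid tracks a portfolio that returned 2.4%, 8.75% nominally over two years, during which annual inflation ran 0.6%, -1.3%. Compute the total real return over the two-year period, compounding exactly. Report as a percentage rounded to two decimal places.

12.15%

Nominal growth factor = 1.0240 × 1.0875 = 1.113600
Price-level growth factor = 1.0060 × 0.9870 = 0.992922
Real growth factor = 1.113600 / 0.992922 = 1.121538
Total real return = 1.121538 − 1 → 12.15%.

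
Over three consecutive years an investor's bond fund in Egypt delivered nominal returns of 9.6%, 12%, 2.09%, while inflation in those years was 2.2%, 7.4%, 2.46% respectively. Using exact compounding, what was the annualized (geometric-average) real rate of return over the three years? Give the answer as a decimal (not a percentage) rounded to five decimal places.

0.03673

Nominal growth factor = 1.0960 × 1.1200 × 1.0209 = 1.25317517
Price-level growth factor = 1.0220 × 1.0740 × 1.0246 = 1.12462965
Real growth factor = 1.25317517 / 1.12462965 = 1.11430031
Annualized real rate = 1.11430031^(1/3) − 1 = 3.6734% → 0.03673.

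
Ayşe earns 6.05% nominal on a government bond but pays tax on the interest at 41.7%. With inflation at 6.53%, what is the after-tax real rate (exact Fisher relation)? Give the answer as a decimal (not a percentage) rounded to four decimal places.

After-tax nominal return = 6.05% × (1 − 0.417) = 3.52715%.
1 + r = 1.0352715 / 1.06530 = 0.971812
After-tax real rate = 0.971812 − 1 → -0.0282.

-0.0282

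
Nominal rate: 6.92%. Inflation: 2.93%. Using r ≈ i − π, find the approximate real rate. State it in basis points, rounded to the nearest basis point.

r ≈ i − π = 6.92% − 2.93% = 399 basis points.

399 basis points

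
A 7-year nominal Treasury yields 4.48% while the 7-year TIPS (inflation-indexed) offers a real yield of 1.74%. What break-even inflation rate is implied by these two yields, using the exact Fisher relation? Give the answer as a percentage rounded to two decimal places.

(1 + π) = (1 + i)/(1 + r) = 1.04480 / 1.01740 = 1.026931
Break-even inflation = 1.026931 − 1 → 2.69%.

2.69%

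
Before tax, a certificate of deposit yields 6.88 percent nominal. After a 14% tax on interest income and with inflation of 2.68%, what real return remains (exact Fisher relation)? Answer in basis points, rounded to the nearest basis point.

After-tax nominal return = 6.88% × (1 − 0.14) = 5.9168%.
1 + r = 1.059168 / 1.02680 = 1.031523
After-tax real rate = 1.031523 − 1 → 315 basis points.

315 basis points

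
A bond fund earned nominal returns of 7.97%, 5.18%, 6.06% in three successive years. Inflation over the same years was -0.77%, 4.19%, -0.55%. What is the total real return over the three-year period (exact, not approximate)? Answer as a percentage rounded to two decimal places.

Compound the nominal returns: 1.0797 × 1.0518 × 1.0606 = 1.204448.
Compound inflation: 0.9923 × 1.0419 × 0.9945 = 1.028191.
Deflate: 1.204448 / 1.028191 = 1.171424.
Total real return = 1.171424 − 1 → 17.14%.

17.14%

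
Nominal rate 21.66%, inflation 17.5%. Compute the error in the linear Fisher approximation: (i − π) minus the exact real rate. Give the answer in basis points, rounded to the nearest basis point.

Approximate: r ≈ 21.660% − 17.500% = 4.1600%
Exact: (1 + 0.2166)/(1 + 0.1750) − 1 = 3.5404%
Error = 4.1600% − 3.5404% = 0.6196% → 62 basis points.

62 basis points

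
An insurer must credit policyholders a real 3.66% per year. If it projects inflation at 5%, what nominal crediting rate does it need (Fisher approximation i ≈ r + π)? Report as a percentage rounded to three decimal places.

i ≈ r + π = 3.66% + 5% = 8.660%.

8.660%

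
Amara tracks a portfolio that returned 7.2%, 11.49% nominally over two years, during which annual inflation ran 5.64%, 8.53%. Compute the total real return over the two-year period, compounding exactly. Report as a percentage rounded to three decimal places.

4.244%

Nominal growth factor = 1.0720 × 1.1149 = 1.195173
Price-level growth factor = 1.0564 × 1.0853 = 1.146511
Real growth factor = 1.195173 / 1.146511 = 1.042443
Total real return = 1.042443 − 1 → 4.244%.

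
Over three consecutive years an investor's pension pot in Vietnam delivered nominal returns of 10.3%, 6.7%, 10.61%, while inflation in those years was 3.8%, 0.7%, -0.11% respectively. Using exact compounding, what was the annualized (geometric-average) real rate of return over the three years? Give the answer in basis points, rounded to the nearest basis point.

763 basis points

Compound the nominal returns: 1.1030 × 1.0670 × 1.1061 = 1.30177020.
Compound inflation: 1.0380 × 1.0070 × 0.9989 = 1.04411621.
Deflate: 1.30177020 / 1.04411621 = 1.24676754.
Annualized real rate = 1.24676754^(1/3) − 1 = 7.6288% → 763 basis points.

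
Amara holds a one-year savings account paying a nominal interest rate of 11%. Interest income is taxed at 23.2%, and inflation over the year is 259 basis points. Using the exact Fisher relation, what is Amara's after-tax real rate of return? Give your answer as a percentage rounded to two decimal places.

5.71%

After-tax nominal return = 11% × (1 − 0.232) = 8.4480%.
1 + r = 1.08448 / 1.02590 = 1.057101
After-tax real rate = 1.057101 − 1 → 5.71%.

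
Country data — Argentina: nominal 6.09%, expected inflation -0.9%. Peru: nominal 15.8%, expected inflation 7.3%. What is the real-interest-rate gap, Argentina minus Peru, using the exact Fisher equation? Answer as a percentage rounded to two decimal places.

Argentina: (1 + 0.0609)/(1 − 0.0090) − 1 = 7.0535%
Peru: (1 + 0.1580)/(1 + 0.0730) − 1 = 7.9217%
Differential = 7.0535% − 7.9217% = -0.8682% → -0.87%.

-0.87%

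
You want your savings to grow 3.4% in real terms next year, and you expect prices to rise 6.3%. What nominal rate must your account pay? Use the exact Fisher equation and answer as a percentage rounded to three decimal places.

9.914%

(1 + i) = (1 + r)(1 + π) = 1.03400 × 1.06300 = 1.099142
i = 1.099142 − 1, so the required nominal rate is 9.914%.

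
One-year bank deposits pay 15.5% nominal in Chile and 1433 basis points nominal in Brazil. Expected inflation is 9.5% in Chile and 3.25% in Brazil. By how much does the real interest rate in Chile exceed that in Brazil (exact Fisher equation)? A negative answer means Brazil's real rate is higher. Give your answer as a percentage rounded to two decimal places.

Chile: (1 + 0.1550)/(1 + 0.0950) − 1 = 5.4795%
Brazil: (1 + 0.1433)/(1 + 0.0325) − 1 = 10.7312%
Differential = 5.4795% − 10.7312% = -5.2518% → -5.25%.

-5.25%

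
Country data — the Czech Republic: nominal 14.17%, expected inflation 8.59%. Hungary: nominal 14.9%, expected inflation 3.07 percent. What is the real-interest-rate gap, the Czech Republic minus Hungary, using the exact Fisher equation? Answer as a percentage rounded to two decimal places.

-6.34%

The Czech Republic: (1 + 0.1417)/(1 + 0.0859) − 1 = 5.1386%
Hungary: (1 + 0.1490)/(1 + 0.0307) − 1 = 11.4776%
Differential = 5.1386% − 11.4776% = -6.3390% → -6.34%.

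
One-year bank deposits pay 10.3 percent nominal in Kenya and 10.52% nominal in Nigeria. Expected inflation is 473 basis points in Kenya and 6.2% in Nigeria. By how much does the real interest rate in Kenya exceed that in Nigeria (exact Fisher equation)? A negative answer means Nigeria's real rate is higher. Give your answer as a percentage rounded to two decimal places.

1.25%

Kenya: (1 + 0.1030)/(1 + 0.0473) − 1 = 5.3184%
Nigeria: (1 + 0.1052)/(1 + 0.0620) − 1 = 4.0678%
Differential = 5.3184% − 4.0678% = 1.2506% → 1.25%.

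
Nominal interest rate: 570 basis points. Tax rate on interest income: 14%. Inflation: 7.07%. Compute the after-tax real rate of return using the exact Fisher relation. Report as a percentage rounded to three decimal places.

After-tax nominal return = 5.7% × (1 − 0.14) = 4.9020%.
1 + r = 1.04902 / 1.07070 = 0.979752
After-tax real rate = 0.979752 − 1 → -2.025%.

-2.025%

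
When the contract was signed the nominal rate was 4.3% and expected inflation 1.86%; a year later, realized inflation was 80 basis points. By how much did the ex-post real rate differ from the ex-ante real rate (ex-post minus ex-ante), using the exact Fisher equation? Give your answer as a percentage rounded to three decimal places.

Ex-ante: (1 + 0.0430)/(1 + 0.0186) − 1 = 2.3954%
Ex-post: (1 + 0.0430)/(1 + 0.0080) − 1 = 3.4722%
Difference (ex-post − ex-ante) = 1.0768% → 1.077%.

1.077%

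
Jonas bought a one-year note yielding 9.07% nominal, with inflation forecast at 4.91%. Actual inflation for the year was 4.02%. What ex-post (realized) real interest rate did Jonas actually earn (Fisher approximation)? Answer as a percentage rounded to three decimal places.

5.050%

Ex-post: 9.07% − 4.02% = 5.050%
So the realized real rate is 5.050%.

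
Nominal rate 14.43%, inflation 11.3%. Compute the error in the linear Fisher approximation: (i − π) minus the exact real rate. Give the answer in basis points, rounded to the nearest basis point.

32 basis points

Approximate: r ≈ 14.430% − 11.300% = 3.1300%
Exact: (1 + 0.1443)/(1 + 0.1130) − 1 = 2.8122%
Error = 3.1300% − 2.8122% = 0.3178% → 32 basis points.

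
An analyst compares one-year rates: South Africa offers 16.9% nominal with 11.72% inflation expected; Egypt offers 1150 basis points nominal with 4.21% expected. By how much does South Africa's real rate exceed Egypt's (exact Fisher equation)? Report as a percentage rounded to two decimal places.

South Africa: (1 + 0.1690)/(1 + 0.1172) − 1 = 4.6366%
Egypt: (1 + 0.1150)/(1 + 0.0421) − 1 = 6.9955%
Differential = 4.6366% − 6.9955% = -2.3589% → -2.36%.

-2.36%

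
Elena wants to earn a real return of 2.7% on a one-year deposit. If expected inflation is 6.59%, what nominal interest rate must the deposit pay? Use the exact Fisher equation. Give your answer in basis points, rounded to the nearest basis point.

(1 + i) = (1 + r)(1 + π) = 1.02700 × 1.06590 = 1.0946793
i = 1.0946793 − 1, so the required nominal rate is 947 basis points.

947 basis points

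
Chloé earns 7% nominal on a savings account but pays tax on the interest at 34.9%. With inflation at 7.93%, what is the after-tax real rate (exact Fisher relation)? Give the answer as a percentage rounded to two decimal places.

After-tax nominal return = 7% × (1 − 0.349) = 4.5570%.
1 + r = 1.04557 / 1.07930 = 0.968748
After-tax real rate = 0.968748 − 1 → -3.13%.

-3.13%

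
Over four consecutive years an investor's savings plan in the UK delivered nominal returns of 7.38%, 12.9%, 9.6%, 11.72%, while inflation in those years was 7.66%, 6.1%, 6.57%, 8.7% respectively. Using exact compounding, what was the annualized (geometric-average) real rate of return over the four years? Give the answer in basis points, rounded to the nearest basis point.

292 basis points

Nominal growth factor = 1.0738 × 1.1290 × 1.0960 × 1.1172 = 1.48442692
Price-level growth factor = 1.0766 × 1.0610 × 1.0657 × 1.0870 = 1.32322674
Real growth factor = 1.48442692 / 1.32322674 = 1.12182355
Annualized real rate = 1.12182355^(1/4) − 1 = 2.9156% → 292 basis points.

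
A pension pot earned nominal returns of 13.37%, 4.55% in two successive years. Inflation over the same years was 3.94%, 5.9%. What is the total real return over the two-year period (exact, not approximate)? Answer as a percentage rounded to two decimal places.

7.68%

Compound the nominal returns: 1.1337 × 1.0455 = 1.185283.
Compound inflation: 1.0394 × 1.0590 = 1.100725.
Deflate: 1.185283 / 1.100725 = 1.076821.
Total real return = 1.076821 − 1 → 7.68%.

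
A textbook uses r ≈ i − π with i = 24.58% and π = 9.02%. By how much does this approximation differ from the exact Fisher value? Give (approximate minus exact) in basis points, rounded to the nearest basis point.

129 basis points

Approximate: r ≈ 24.580% − 9.020% = 15.5600%
Exact: (1 + 0.2458)/(1 + 0.0902) − 1 = 14.2726%
Error = 15.5600% − 14.2726% = 1.2874% → 129 basis points.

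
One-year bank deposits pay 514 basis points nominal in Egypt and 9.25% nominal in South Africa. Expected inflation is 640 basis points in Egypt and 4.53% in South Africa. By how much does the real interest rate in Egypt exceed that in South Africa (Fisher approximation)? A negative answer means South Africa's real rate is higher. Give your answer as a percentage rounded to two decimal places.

Egypt: 5.14% − 6.4% = -1.260%
South Africa: 9.25% − 4.53% = 4.720%
Differential = -5.980% → -5.98%.

-5.98%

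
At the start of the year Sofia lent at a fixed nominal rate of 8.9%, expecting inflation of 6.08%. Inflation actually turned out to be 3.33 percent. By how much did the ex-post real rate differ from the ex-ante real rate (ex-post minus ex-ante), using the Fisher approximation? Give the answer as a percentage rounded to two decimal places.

2.75%

Ex-ante: 8.9% − 6.08% = 2.820%
Ex-post: 8.9% − 3.33% = 5.570%
Difference (ex-post − ex-ante) = 2.7500% → 2.75%.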